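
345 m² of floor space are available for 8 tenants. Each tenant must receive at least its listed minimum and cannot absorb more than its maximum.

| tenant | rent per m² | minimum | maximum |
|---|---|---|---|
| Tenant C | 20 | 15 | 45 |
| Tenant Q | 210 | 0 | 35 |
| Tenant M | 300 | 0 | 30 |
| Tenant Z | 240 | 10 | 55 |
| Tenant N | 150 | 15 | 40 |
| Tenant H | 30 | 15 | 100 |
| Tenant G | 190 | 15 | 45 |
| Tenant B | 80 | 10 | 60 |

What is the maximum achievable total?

Meeting every minimum uses 15+0+0+10+15+15+15+10 = 80 m², leaving 265.
Order the tenants by rent per m²: Tenant M 300 > Tenant Z 240 > Tenant Q 210 > Tenant G 190 > Tenant N 150 > Tenant B 80 > Tenant H 30 > Tenant C 20.
Tenant M takes 30 more to reach its cap of 30 → 235 left.
Tenant Z takes 45 more to reach its cap of 55 → 190 left.
Tenant Q: +35 to 35 (cap) → 155 left.
Tenant G: +30 to 45 (cap) → 125 left.
Tenant N takes 25 more to reach its cap of 40 → 100 left.
Give Tenant B 50 more to hit its cap of 60 → 50 left.
Tenant H: +50 (room for 85) → 65. Pool exhausted.
Total = 20×15 + 210×35 + 300×30 + 240×55 + 150×40 + 30×65 + 190×45 + 80×60 = 51150.

51150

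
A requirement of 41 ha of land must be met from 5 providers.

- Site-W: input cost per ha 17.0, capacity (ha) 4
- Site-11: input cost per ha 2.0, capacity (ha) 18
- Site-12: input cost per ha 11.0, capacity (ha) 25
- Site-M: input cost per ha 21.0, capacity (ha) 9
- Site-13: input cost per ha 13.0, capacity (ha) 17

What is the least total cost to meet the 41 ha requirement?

Use providers in increasing cost order.
Take 18 from Site-11 at 2.0 ; need 23 more.
Site-12 (11.0): take the remaining 23 ; done.
Site-13, Site-W, Site-M: unused.
Cost = 18×2.0 + 23×11.0 = 289.

289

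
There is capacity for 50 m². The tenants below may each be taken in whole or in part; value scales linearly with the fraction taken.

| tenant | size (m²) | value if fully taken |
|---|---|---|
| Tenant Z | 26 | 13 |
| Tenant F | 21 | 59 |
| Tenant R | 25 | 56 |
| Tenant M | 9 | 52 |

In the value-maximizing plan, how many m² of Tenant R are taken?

20

Sort by value density: Tenant M 52/9≈5.78, Tenant F 59/21≈2.81, Tenant R 56/25≈2.24, Tenant Z 13/26≈0.5.
All 9 m² of Tenant M fit (value 52) ; 41 remain.
All 21 m² of Tenant F fit (value 59) ; 20 remain.
Only 20 m² remain; take 20/25 of Tenant R for value 56×20/25 = 44.8.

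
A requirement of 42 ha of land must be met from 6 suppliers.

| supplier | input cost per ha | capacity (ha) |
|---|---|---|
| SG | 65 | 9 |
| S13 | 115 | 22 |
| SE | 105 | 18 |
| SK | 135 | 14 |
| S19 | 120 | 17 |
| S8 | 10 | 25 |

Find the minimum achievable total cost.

Use suppliers in increasing cost order.
S8 (10): use full 25 → 17 ha to go.
Take 9 from SG at 65 → need 8 more.
Take 8 from SE at 105 to finish.
S13, S19, SK: unused.
Cost = 25×10 + 9×65 + 8×105 = 1675.

1675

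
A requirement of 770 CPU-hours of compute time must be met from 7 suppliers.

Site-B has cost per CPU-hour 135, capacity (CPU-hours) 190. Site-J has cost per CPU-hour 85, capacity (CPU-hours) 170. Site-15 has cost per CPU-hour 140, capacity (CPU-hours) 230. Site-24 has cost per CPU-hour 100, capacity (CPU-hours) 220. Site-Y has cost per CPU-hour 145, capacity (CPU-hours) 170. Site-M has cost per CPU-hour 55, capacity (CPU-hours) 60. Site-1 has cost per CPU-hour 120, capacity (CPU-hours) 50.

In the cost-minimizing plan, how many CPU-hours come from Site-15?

80

Use suppliers in increasing cost order.
Site-M at 55: take all 60 CPU-hours → 710 still needed.
Site-J (85): use full 170 → 540 CPU-hours to go.
Site-24 at 100: take all 220 CPU-hours → 320 still needed.
Site-1 (120): use full 50 → 270 CPU-hours to go.
Site-B (135): use full 190 → 80 CPU-hours to go.
Site-15 at 140: take 80 of its 230 → requirement met.
Site-Y: unused.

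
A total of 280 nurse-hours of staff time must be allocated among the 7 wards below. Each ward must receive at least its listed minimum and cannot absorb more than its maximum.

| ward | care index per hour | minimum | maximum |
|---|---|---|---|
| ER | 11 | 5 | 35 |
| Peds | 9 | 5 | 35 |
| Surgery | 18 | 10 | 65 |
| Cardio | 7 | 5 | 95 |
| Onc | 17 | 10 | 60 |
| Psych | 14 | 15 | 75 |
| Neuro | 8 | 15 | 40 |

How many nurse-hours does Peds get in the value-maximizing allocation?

Meeting every minimum uses 5+5+10+5+10+15+15 = 65 nurse-hours, leaving 215.
Rank by care index per hour: Surgery 18 > Onc 17 > Psych 14 > ER 11 > Peds 9 > Neuro 8 > Cardio 7.
Surgery: +55 to 65 (cap) — 160 left.
Give Onc 50 more to hit its cap of 60 — 110 left.
Psych takes 60 more to reach its cap of 75 — 50 left.
ER: +30 to 35 (cap) — 20 left.
Peds has room for 30 more but only 20 remain, so it gets 25.

25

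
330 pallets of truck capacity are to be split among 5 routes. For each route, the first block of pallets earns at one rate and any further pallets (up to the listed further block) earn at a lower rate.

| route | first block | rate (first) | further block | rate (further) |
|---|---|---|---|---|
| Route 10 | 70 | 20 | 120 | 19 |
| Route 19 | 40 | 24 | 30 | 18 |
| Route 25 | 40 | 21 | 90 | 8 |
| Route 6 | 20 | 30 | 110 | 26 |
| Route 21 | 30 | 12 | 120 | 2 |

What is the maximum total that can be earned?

7610

Order all 10 blocks by rate: Route 6/tier1 30 > Route 6/tier2 26 > Route 19/tier1 24 > Route 25/tier1 21 > Route 10/tier1 20 > Route 10/tier2 19 > Route 19/tier2 18 > Route 21/tier1 12 > Route 25/tier2 8 > Route 21/tier2 2.
Fill Route 6 tier1 block (20 at 30) → 310 left.
Fill Route 6 tier2 block (110 at 26) → 200 left.
Route 19/tier1 (24): +40 → 160 left.
Route 25/tier1 (21): +40 → 120 left.
Route 10 tier1 at 20: fill all 70 → 50 left.
50 remain; put them into Route 10 tier2 at 19.
Total = 30×20 + 26×110 + 24×40 + 21×40 + 20×70 + 19×50 = 7610.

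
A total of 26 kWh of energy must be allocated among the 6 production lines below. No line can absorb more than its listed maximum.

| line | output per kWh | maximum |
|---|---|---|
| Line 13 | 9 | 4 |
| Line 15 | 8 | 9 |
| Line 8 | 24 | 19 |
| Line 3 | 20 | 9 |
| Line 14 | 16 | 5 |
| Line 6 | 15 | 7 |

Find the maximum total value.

Rank by output per kWh: Line 8 24 > Line 3 20 > Line 14 16 > Line 6 15 > Line 13 9 > Line 15 8.
Line 8: +19 to 19 (cap) → 7 left.
Line 3: +7 (room for 9) → 7. Pool exhausted.
Total = 24×19 + 20×7 = 596.

596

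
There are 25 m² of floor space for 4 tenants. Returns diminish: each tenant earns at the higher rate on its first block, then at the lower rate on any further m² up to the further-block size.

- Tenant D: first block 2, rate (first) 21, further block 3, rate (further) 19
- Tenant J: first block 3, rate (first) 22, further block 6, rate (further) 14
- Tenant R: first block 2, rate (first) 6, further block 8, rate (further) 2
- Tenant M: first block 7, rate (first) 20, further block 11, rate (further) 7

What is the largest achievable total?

417

Rank every tier by rate: Tenant J/T1 22 > Tenant D/T1 21 > Tenant M/T1 20 > Tenant D/T2 19 > Tenant J/T2 14 > Tenant M/T2 7 > Tenant R/T1 6 > Tenant R/T2 2.
Tenant J/T1 (22): +3 → 22 left.
Tenant D T1 at 21: fill all 2 → 20 left.
Tenant M T1 at 20: fill all 7 → 13 left.
Tenant D/T2 (19): +3 → 10 left.
Fill Tenant J T2 block (6 at 14) → 4 left.
Tenant M/T2: +4 of 11 at 7; pool empty.
Total = 22×3 + 21×2 + 20×7 + 19×3 + 14×6 + 7×4 = 417.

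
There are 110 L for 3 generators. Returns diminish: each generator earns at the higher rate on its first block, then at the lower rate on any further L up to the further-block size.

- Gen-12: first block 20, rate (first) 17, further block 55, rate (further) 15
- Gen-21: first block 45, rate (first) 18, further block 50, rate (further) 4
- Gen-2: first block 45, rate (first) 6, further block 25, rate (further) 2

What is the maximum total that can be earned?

Rank every tier by rate: Gen-21/tier1 18 > Gen-12/tier1 17 > Gen-12/tier2 15 > Gen-2/tier1 6 > Gen-21/tier2 4 > Gen-2/tier2 2.
Fill Gen-21 tier1 block (45 at 18) — 65 left.
Gen-12 tier1 at 17: fill all 20 — 45 left.
Gen-12 tier2 at 15: only 45 left, fill 45.
Total = 18×45 + 17×20 + 15×45 = 1825.

1825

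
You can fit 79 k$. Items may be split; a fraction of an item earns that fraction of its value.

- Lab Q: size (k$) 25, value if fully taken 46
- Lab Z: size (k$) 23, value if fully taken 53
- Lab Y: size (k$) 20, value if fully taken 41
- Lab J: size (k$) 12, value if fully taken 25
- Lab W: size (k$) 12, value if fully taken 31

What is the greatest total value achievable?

Sort by value density: Lab W 31/12≈2.58, Lab Z 53/23≈2.3, Lab J 25/12≈2.08, Lab Y 41/20≈2.05, Lab Q 46/25≈1.84.
Take all of Lab W (12 k$, value 31) — 67 k$ left.
Take all of Lab Z (23 k$, value 53) — 44 k$ left.
Lab J: take in full, 12 k$ for value 25 — 32 left.
Lab Y: take in full, 20 k$ for value 41 — 12 left.
12 k$ left: a 12/25 share of Lab Q gives 46×12/25 = 22.08.
Total value = 172.08.

172.08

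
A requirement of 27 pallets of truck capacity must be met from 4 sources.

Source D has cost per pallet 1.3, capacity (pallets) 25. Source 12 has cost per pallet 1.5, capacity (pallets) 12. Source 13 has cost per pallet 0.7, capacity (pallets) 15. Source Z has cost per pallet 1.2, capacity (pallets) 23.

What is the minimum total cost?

24.9

Cheapest first:
Source 13 (0.7): use full 15 ; 12 pallets to go.
Source Z (1.2): take the remaining 12 ; done.
Source D, Source 12: unused.
Cost = 15×0.7 + 12×1.2 = 24.9.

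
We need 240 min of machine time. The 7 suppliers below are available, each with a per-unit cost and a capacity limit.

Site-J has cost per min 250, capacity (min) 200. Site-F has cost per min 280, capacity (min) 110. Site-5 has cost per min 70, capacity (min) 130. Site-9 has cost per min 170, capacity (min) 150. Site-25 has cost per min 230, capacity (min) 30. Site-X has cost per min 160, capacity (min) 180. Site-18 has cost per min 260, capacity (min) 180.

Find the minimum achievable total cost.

26700

Fill from the cheapest supplier first.
Site-5 (70): use full 130 ; 110 min to go.
Site-X at 160: take 110 of its 180 ; requirement met.
Site-9, Site-25, Site-J, Site-18, Site-F: unused.
Cost = 130×70 + 110×160 = 26700.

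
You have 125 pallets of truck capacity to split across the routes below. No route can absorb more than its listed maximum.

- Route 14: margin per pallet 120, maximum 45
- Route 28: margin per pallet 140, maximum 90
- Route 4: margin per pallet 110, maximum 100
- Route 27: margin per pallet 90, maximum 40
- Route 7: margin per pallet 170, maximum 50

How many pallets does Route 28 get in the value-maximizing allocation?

75

Rank by margin per pallet: Route 7 170 > Route 28 140 > Route 14 120 > Route 4 110 > Route 27 90.
Give Route 7 50 to hit its cap of 50 → 75 left.
Route 28: +75 (room for 90) → 75. Pool exhausted.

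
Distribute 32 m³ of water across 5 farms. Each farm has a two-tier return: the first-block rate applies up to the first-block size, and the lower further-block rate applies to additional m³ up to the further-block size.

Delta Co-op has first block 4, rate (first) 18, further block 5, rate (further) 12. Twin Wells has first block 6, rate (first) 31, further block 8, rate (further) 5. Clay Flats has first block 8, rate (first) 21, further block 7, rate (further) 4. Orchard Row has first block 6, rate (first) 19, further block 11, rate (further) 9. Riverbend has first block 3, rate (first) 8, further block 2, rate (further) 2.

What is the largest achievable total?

627

Order all 10 blocks by rate: Twin Wells/T1 31 > Clay Flats/T1 21 > Orchard Row/T1 19 > Delta Co-op/T1 18 > Delta Co-op/T2 12 > Orchard Row/T2 9 > Riverbend/T1 8 > Twin Wells/T2 5 > Clay Flats/T2 4 > Riverbend/T2 2.
Fill Twin Wells T1 block (6 at 31) → 26 left.
Clay Flats/T1 (21): +8 → 18 left.
Orchard Row/T1 (19): +6 → 12 left.
Fill Delta Co-op T1 block (4 at 18) → 8 left.
Delta Co-op/T2 (12): +5 → 3 left.
Orchard Row/T2: +3 of 11 at 9; pool empty.
Total = 31×6 + 21×8 + 19×6 + 18×4 + 12×5 + 9×3 = 627.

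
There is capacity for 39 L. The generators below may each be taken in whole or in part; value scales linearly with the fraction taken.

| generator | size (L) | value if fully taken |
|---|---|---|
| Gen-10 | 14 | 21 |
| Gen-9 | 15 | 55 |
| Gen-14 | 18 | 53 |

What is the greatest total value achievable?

Sort by value density: Gen-9 55/15≈3.67, Gen-14 53/18≈2.94, Gen-10 21/14≈1.5.
Gen-9: take in full, 15 L for value 55 — 24 left.
Take all of Gen-14 (18 L, value 53) — 6 L left.
Fill the last 6 L with part of Gen-10: 6/14 of it earns 9.
Total value = 117.

117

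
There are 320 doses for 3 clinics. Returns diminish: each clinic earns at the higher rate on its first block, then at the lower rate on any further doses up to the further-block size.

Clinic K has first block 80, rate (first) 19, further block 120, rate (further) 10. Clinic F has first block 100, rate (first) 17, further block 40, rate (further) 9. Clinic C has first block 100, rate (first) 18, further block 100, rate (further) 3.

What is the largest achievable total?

5420

Order all 6 blocks by rate: Clinic K/T1 19 > Clinic C/T1 18 > Clinic F/T1 17 > Clinic K/T2 10 > Clinic F/T2 9 > Clinic C/T2 3.
Clinic K/T1 (19): +80 — 240 left.
Fill Clinic C T1 block (100 at 18) — 140 left.
Clinic F/T1 (17): +100 — 40 left.
Clinic K/T2: +40 of 120 at 10; pool empty.
Total = 19×80 + 18×100 + 17×100 + 10×40 = 5420.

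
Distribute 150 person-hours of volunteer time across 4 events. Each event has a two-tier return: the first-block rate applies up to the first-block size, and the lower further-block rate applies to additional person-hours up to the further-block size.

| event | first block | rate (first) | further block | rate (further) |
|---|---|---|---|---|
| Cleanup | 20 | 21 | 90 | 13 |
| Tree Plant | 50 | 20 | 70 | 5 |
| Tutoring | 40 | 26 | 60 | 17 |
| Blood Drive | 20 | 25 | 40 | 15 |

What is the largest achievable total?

3300

Rank every tier by rate: Tutoring/tier1 26 > Blood Drive/tier1 25 > Cleanup/tier1 21 > Tree Plant/tier1 20 > Tutoring/tier2 17 > Blood Drive/tier2 15 > Cleanup/tier2 13 > Tree Plant/tier2 5.
Tutoring tier1 at 26: fill all 40 → 110 left.
Blood Drive tier1 at 25: fill all 20 → 90 left.
Cleanup/tier1 (21): +20 → 70 left.
Tree Plant/tier1 (20): +50 → 20 left.
Tutoring/tier2: +20 of 60 at 17; pool empty.
Total = 26×40 + 25×20 + 21×20 + 20×50 + 17×20 = 3300.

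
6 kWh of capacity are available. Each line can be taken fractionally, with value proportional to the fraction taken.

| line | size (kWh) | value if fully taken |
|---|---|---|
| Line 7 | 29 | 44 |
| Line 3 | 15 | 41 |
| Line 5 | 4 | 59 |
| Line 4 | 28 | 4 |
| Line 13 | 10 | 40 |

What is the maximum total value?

Sort by value density: Line 5 59/4≈14.8, Line 13 40/10≈4, Line 3 41/15≈2.73, Line 7 44/29≈1.52, Line 4 4/28≈0.143.
Take all of Line 5 (4 kWh, value 59) → 2 kWh left.
Fill the last 2 kWh with part of Line 13: 2/10 of it earns 8.
Total value = 67.

67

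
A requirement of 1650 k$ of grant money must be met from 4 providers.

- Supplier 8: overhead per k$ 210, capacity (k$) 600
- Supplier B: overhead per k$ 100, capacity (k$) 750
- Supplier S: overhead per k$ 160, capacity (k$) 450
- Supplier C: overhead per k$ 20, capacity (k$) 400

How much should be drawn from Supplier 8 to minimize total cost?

Fill from the cheapest provider first.
Supplier C at 20: take all 400 k$ → 1250 still needed.
Supplier B (100): use full 750 → 500 k$ to go.
Take 450 from Supplier S at 160 → need 50 more.
Supplier 8 at 210: take 50 of its 600 → requirement met.

50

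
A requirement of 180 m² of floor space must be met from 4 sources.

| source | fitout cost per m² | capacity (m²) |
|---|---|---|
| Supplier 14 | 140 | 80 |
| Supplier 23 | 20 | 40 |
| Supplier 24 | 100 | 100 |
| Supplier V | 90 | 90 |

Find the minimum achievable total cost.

Use sources in increasing cost order.
Supplier 23 (20): use full 40 — 140 m² to go.
Supplier V at 90: take all 90 m² — 50 still needed.
Supplier 24 at 100: take 50 of its 100 — requirement met.
Supplier 14: unused.
Cost = 40×20 + 90×90 + 50×100 = 13900.

13900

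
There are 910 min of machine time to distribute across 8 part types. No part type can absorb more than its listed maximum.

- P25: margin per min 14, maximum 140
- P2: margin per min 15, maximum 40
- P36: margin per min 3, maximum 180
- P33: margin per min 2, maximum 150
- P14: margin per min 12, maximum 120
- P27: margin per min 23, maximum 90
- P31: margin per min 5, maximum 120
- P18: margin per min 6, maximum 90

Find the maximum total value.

8010

Highest margin per min first: P27 23 > P2 15 > P25 14 > P14 12 > P18 6 > P31 5 > P36 3 > P33 2.
P27 takes 90 to reach its cap of 90 — 820 left.
Give P2 40 to hit its cap of 40 — 780 left.
P25 takes 140 to reach its cap of 140 — 640 left.
P14 takes 120 to reach its cap of 120 — 520 left.
P18 takes 90 to reach its cap of 90 — 430 left.
P31 takes 120 to reach its cap of 120 — 310 left.
Give P36 180 to hit its cap of 180 — 130 left.
Only 130 left; P33 takes them to reach 130.
Total = 14×140 + 15×40 + 3×180 + 2×130 + 12×120 + 23×90 + 5×120 + 6×90 = 8010.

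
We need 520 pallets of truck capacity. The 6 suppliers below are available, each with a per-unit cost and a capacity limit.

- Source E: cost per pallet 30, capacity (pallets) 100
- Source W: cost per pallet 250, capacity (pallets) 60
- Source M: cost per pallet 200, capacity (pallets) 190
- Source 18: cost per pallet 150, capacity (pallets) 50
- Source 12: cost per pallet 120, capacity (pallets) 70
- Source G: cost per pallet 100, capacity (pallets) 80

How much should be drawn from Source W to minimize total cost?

Use suppliers in increasing cost order.
Source E at 30: take all 100 pallets → 420 still needed.
Take 80 from Source G at 100 → need 340 more.
Take 70 from Source 12 at 120 → need 270 more.
Take 50 from Source 18 at 150 → need 220 more.
Source M at 200: take all 190 pallets → 30 still needed.
Take 30 from Source W at 250 to finish.

30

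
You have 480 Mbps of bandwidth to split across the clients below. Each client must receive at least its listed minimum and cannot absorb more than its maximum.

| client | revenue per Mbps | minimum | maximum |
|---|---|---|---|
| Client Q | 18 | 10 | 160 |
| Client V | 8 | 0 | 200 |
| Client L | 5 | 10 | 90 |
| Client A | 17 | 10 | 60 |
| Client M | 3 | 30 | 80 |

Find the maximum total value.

5740

Meeting every minimum uses 10+0+10+10+30 = 60 Mbps, leaving 420.
Order the clients by revenue per Mbps: Client Q 18 > Client A 17 > Client V 8 > Client L 5 > Client M 3.
Client Q takes 150 more to reach its cap of 160 ; 270 left.
Client A takes 50 more to reach its cap of 60 ; 220 left.
Client V takes 200 more to reach its cap of 200 ; 20 left.
Client L has room for 80 more but only 20 remain, so it gets 30.
Total = 18×160 + 8×200 + 5×30 + 17×60 + 3×30 = 5740.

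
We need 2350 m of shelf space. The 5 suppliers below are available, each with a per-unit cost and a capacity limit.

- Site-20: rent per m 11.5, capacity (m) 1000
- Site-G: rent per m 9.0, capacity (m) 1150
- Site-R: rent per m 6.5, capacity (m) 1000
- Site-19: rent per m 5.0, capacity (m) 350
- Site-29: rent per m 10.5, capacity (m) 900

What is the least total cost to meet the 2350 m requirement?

17250

Cheapest first:
Take 350 from Site-19 at 5.0 ; need 2000 more.
Site-R at 6.5: take all 1000 m ; 1000 still needed.
Site-G (9.0): take the remaining 1000 ; done.
Site-29, Site-20: unused.
Cost = 350×5.0 + 1000×6.5 + 1000×9.0 = 17250.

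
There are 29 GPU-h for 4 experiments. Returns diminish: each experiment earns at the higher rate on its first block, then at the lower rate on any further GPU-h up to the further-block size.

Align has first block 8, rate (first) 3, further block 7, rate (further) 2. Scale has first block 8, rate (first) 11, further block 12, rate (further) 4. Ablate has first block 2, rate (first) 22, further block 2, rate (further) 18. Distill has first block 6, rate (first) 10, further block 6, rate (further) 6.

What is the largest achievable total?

Order all 8 blocks by rate: Ablate/tier1 22 > Ablate/tier2 18 > Scale/tier1 11 > Distill/tier1 10 > Distill/tier2 6 > Scale/tier2 4 > Align/tier1 3 > Align/tier2 2.
Ablate tier1 at 22: fill all 2 ; 27 left.
Ablate tier2 at 18: fill all 2 ; 25 left.
Fill Scale tier1 block (8 at 11) ; 17 left.
Fill Distill tier1 block (6 at 10) ; 11 left.
Fill Distill tier2 block (6 at 6) ; 5 left.
5 remain; put them into Scale tier2 at 4.
Total = 22×2 + 18×2 + 11×8 + 10×6 + 6×6 + 4×5 = 284.

284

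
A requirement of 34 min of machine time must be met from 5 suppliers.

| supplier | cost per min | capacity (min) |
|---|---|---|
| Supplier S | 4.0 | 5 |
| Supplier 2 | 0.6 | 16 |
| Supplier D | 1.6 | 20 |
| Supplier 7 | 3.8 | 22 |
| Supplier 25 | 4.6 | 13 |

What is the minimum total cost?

Cheapest first:
Supplier 2 (0.6): use full 16 ; 18 min to go.
Take 18 from Supplier D at 1.6 to finish.
Supplier 7, Supplier S, Supplier 25: unused.
Cost = 16×0.6 + 18×1.6 = 38.4.

38.4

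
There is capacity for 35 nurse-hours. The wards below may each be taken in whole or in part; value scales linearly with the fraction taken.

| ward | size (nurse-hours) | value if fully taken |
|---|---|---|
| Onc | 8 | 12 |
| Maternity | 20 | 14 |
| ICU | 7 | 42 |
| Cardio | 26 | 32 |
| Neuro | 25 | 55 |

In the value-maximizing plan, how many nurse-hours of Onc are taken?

Sort by value density: ICU 42/7≈6, Neuro 55/25≈2.2, Onc 12/8≈1.5, Cardio 32/26≈1.23, Maternity 14/20≈0.7.
ICU: take in full, 7 nurse-hours for value 42 → 28 left.
Neuro: take in full, 25 nurse-hours for value 55 → 3 left.
Only 3 nurse-hours remain; take 3/8 of Onc for value 12×3/8 = 4.5.

3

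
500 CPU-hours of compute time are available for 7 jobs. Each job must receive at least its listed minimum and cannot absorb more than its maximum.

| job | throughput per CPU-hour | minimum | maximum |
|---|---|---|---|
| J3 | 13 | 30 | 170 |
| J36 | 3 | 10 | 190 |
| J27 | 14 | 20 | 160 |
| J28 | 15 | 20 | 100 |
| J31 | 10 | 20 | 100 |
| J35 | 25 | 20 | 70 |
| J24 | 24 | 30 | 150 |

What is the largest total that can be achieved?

9150

Meeting every minimum uses 30+10+20+20+20+20+30 = 150 CPU-hours, leaving 350.
Rank by throughput per CPU-hour: J35 25 > J24 24 > J28 15 > J27 14 > J3 13 > J31 10 > J36 3.
J35: +50 to 70 (cap) → 300 left.
J24: +120 to 150 (cap) → 180 left.
J28 takes 80 more to reach its cap of 100 → 100 left.
J27: +100 (room for 140) → 120. Pool exhausted.
Total = 13×30 + 3×10 + 14×120 + 15×100 + 10×20 + 25×70 + 24×150 = 9150.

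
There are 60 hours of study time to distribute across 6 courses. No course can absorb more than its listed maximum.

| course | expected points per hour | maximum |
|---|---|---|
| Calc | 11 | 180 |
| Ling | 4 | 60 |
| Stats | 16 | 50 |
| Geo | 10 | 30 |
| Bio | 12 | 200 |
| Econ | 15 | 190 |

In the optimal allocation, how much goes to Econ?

10

Highest expected points per hour first: Stats 16 > Econ 15 > Bio 12 > Calc 11 > Geo 10 > Ling 4.
Stats takes 50 to reach its cap of 50 — 10 left.
Econ has room for 190 but only 10 remain, so it gets 10.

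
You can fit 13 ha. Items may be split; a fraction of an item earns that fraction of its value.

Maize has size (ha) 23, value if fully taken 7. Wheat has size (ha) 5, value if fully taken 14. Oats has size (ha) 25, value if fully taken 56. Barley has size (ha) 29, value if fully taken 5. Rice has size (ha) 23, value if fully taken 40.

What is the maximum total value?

31.92

Best value per unit of size first: Wheat 14/5≈2.8, Oats 56/25≈2.24, Rice 40/23≈1.74, Maize 7/23≈0.304, Barley 5/29≈0.172.
Take all of Wheat (5 ha, value 14) ; 8 ha left.
Fill the last 8 ha with part of Oats: 8/25 of it earns 17.92.
Total value = 31.92.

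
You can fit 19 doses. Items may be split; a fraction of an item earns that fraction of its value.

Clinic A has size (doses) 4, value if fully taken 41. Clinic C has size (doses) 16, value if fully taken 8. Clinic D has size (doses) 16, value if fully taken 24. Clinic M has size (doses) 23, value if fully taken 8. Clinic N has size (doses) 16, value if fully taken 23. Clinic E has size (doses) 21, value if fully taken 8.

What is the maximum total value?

63.5

Rank by value-to-size ratio: Clinic A 41/4≈10.2, Clinic D 24/16≈1.5, Clinic N 23/16≈1.44, Clinic C 8/16≈0.5, Clinic E 8/21≈0.381, Clinic M 8/23≈0.348.
Take all of Clinic A (4 doses, value 41) → 15 doses left.
15 doses left: a 15/16 share of Clinic D gives 24×15/16 = 22.5.
Total value = 63.5.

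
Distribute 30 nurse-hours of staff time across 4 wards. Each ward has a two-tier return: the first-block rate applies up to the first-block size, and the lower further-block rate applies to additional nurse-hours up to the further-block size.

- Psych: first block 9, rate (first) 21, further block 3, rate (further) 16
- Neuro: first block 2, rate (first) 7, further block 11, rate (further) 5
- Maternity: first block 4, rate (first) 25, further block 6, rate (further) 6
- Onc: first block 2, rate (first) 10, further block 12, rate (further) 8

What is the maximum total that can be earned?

Rank every tier by rate: Maternity/first 25 > Psych/first 21 > Psych/second 16 > Onc/first 10 > Onc/second 8 > Neuro/first 7 > Maternity/second 6 > Neuro/second 5.
Maternity first at 25: fill all 4 ; 26 left.
Psych/first (21): +9 ; 17 left.
Fill Psych second block (3 at 16) ; 14 left.
Onc first at 10: fill all 2 ; 12 left.
Onc second at 8: fill all 12 ; 0 left.
Total = 25×4 + 21×9 + 16×3 + 10×2 + 8×12 = 453.

453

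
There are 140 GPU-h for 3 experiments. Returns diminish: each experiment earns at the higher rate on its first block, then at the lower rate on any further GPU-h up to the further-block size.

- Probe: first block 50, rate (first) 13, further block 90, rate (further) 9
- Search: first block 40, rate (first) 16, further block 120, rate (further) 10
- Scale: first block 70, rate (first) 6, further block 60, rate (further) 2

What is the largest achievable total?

1790

Treat each block as its own option and order by rate: Search/T1 16 > Probe/T1 13 > Search/T2 10 > Probe/T2 9 > Scale/T1 6 > Scale/T2 2.
Search/T1 (16): +40 ; 100 left.
Probe/T1 (13): +50 ; 50 left.
Search/T2: +50 of 120 at 10; pool empty.
Total = 16×40 + 13×50 + 10×50 = 1790.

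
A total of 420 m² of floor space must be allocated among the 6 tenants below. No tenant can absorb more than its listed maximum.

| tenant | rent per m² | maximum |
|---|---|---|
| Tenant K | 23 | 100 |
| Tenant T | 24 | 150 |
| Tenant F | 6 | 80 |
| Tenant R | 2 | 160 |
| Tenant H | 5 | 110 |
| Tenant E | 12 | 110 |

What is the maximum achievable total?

Rank by rent per m²: Tenant T 24 > Tenant K 23 > Tenant E 12 > Tenant F 6 > Tenant H 5 > Tenant R 2.
Tenant T: +150 to 150 (cap) ; 270 left.
Give Tenant K 100 to hit its cap of 100 ; 170 left.
Tenant E: +110 to 110 (cap) ; 60 left.
Tenant F has room for 80 but only 60 remain, so it gets 60.
Total = 23×100 + 24×150 + 6×60 + 12×110 = 7580.

7580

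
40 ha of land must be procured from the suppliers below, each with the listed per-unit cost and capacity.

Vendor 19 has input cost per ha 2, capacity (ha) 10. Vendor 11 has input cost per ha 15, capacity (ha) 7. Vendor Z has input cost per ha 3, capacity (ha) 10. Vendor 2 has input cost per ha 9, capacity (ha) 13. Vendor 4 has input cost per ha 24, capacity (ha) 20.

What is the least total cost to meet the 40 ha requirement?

272

Fill from the cheapest supplier first.
Vendor 19 at 2: take all 10 ha → 30 still needed.
Vendor Z (3): use full 10 → 20 ha to go.
Vendor 2 (9): use full 13 → 7 ha to go.
Vendor 11 (15): use full 7 → 0 ha to go.
Vendor 4: unused.
Cost = 10×2 + 10×3 + 13×9 + 7×15 = 272.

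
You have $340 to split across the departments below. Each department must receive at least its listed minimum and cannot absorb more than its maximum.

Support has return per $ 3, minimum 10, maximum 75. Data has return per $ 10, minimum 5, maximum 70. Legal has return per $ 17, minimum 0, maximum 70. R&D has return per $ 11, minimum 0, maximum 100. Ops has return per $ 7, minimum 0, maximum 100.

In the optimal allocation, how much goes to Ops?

Meeting every minimum uses 10+5+0+0+0 = 15 $, leaving 325.
Rank by return per $: Legal 17 > R&D 11 > Data 10 > Ops 7 > Support 3.
Give Legal 70 more to hit its cap of 70 ; 255 left.
R&D: +100 to 100 (cap) ; 155 left.
Data: +65 to 70 (cap) ; 90 left.
Only 90 left; Ops takes them to reach 90.

90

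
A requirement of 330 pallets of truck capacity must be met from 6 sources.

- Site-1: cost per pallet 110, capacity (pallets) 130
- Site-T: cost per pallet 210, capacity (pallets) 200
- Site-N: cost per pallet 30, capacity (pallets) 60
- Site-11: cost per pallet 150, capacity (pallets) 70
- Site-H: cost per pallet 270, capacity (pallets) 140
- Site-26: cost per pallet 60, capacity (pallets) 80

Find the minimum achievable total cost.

Cheapest first:
Site-N at 30: take all 60 pallets ; 270 still needed.
Site-26 at 60: take all 80 pallets ; 190 still needed.
Site-1 (110): use full 130 ; 60 pallets to go.
Site-11 (150): take the remaining 60 ; done.
Site-T, Site-H: unused.
Cost = 60×30 + 80×60 + 130×110 + 60×150 = 29900.

29900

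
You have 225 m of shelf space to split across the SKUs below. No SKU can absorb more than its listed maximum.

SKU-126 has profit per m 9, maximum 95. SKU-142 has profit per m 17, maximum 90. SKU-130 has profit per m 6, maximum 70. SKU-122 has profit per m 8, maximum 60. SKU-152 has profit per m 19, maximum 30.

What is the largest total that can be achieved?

Rank by profit per m: SKU-152 19 > SKU-142 17 > SKU-126 9 > SKU-122 8 > SKU-130 6.
Give SKU-152 30 to hit its cap of 30 ; 195 left.
Give SKU-142 90 to hit its cap of 90 ; 105 left.
SKU-126 takes 95 to reach its cap of 95 ; 10 left.
SKU-122: +10 (room for 60) → 10. Pool exhausted.
Total = 9×95 + 17×90 + 8×10 + 19×30 = 3035.

3035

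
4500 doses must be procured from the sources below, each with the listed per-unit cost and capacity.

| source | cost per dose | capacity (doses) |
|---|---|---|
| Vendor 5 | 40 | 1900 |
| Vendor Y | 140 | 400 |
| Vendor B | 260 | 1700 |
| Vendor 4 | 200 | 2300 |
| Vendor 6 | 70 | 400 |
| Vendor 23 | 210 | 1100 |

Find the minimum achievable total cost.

520000

Fill from the cheapest source first.
Vendor 5 (40): use full 1900 ; 2600 doses to go.
Vendor 6 at 70: take all 400 doses ; 2200 still needed.
Vendor Y (140): use full 400 ; 1800 doses to go.
Vendor 4 (200): take the remaining 1800 ; done.
Vendor 23, Vendor B: unused.
Cost = 1900×40 + 400×70 + 400×140 + 1800×200 = 520000.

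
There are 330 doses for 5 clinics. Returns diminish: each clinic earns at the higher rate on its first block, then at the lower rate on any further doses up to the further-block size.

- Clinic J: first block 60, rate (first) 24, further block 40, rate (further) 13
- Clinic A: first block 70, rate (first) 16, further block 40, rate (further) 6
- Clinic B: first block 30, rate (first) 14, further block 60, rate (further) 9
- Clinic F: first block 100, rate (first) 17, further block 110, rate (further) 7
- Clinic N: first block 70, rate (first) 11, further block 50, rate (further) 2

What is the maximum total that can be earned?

Treat each block as its own option and order by rate: Clinic J/first 24 > Clinic F/first 17 > Clinic A/first 16 > Clinic B/first 14 > Clinic J/second 13 > Clinic N/first 11 > Clinic B/second 9 > Clinic F/second 7 > Clinic A/second 6 > Clinic N/second 2.
Clinic J first at 24: fill all 60 → 270 left.
Fill Clinic F first block (100 at 17) → 170 left.
Clinic A/first (16): +70 → 100 left.
Fill Clinic B first block (30 at 14) → 70 left.
Clinic J/second (13): +40 → 30 left.
Clinic N/first: +30 of 70 at 11; pool empty.
Total = 24×60 + 17×100 + 16×70 + 14×30 + 13×40 + 11×30 = 5530.

5530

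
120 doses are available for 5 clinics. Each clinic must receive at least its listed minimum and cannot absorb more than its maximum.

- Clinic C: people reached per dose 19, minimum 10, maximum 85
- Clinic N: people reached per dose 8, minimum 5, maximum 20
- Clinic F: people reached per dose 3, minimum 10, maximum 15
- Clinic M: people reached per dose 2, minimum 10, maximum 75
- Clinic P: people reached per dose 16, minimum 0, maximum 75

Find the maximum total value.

1865

Meeting every minimum uses 10+5+10+10+0 = 35 doses, leaving 85.
Rank by people reached per dose: Clinic C 19 > Clinic P 16 > Clinic N 8 > Clinic F 3 > Clinic M 2.
Clinic C: +75 to 85 (cap) — 10 left.
Only 10 left; Clinic P takes them to reach 10.
Total = 19×85 + 8×5 + 3×10 + 2×10 + 16×10 = 1865.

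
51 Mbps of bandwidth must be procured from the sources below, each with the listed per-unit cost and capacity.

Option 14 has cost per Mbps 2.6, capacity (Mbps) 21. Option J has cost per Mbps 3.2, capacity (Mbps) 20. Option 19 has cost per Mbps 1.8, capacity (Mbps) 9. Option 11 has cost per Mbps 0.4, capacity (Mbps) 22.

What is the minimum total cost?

77

Fill from the cheapest source first.
Option 11 (0.4): use full 22 ; 29 Mbps to go.
Option 19 at 1.8: take all 9 Mbps ; 20 still needed.
Option 14 at 2.6: take 20 of its 21 ; requirement met.
Option J: unused.
Cost = 22×0.4 + 9×1.8 + 20×2.6 = 77.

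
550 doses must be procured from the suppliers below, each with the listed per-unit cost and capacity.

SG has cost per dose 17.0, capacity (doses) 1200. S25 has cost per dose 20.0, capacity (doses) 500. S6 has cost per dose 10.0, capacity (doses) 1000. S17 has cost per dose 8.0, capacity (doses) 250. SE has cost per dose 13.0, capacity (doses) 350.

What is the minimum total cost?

Use suppliers in increasing cost order.
S17 (8.0): use full 250 — 300 doses to go.
S6 at 10.0: take 300 of its 1000 — requirement met.
SE, SG, S25: unused.
Cost = 250×8.0 + 300×10.0 = 5000.

5000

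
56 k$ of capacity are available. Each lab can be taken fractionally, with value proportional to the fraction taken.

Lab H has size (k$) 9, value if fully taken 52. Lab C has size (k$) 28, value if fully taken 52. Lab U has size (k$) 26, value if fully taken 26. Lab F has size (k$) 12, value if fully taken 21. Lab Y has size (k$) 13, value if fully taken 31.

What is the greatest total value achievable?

145.5

Rank by value-to-size ratio: Lab H 52/9≈5.78, Lab Y 31/13≈2.38, Lab C 52/28≈1.86, Lab F 21/12≈1.75, Lab U 26/26≈1.
Lab H: take in full, 9 k$ for value 52 — 47 left.
Take all of Lab Y (13 k$, value 31) — 34 k$ left.
Lab C: take in full, 28 k$ for value 52 — 6 left.
Only 6 k$ remain; take 6/12 of Lab F for value 21×6/12 = 10.5.
Total value = 145.5.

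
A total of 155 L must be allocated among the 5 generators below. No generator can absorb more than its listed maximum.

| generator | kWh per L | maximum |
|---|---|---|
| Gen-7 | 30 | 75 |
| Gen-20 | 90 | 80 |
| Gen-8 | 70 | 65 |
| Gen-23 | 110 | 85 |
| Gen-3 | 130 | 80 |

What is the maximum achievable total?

18650

Order the generators by kWh per L: Gen-3 130 > Gen-23 110 > Gen-20 90 > Gen-8 70 > Gen-7 30.
Gen-3: +80 to 80 (cap) — 75 left.
Gen-23 has room for 85 but only 75 remain, so it gets 75.
Total = 110×75 + 130×80 = 18650.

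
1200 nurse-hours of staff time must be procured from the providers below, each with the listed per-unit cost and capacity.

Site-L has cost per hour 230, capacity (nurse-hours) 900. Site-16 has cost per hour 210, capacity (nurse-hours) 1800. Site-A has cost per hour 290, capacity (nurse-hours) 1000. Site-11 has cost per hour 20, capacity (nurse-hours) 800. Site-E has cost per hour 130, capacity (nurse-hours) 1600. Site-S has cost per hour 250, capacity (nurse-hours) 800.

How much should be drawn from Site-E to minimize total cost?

Use providers in increasing cost order.
Site-11 at 20: take all 800 nurse-hours → 400 still needed.
Take 400 from Site-E at 130 to finish.
Site-16, Site-L, Site-S, Site-A: unused.

400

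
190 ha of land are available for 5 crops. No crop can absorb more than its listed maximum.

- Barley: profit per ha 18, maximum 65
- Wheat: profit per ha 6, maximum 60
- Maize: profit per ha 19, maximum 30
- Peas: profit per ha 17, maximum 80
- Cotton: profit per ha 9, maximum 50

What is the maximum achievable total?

3235

Order the crops by profit per ha: Maize 19 > Barley 18 > Peas 17 > Cotton 9 > Wheat 6.
Give Maize 30 to hit its cap of 30 ; 160 left.
Barley: +65 to 65 (cap) ; 95 left.
Peas: +80 to 80 (cap) ; 15 left.
Only 15 left; Cotton takes them to reach 15.
Total = 18×65 + 19×30 + 17×80 + 9×15 = 3235.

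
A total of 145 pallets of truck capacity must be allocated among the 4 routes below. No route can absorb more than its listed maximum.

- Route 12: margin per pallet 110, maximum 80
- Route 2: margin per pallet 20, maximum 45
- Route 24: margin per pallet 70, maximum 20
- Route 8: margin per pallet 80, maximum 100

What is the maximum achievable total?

14000

Highest margin per pallet first: Route 12 110 > Route 8 80 > Route 24 70 > Route 2 20.
Route 12: +80 to 80 (cap) — 65 left.
Only 65 left; Route 8 takes them to reach 65.
Total = 110×80 + 80×65 = 14000.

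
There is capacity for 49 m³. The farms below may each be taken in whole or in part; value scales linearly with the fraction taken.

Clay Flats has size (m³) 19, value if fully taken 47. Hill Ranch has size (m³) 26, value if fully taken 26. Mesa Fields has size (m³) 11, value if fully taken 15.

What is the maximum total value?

Sort by value density: Clay Flats 47/19≈2.47, Mesa Fields 15/11≈1.36, Hill Ranch 26/26≈1.
All 19 m³ of Clay Flats fit (value 47) — 30 remain.
All 11 m³ of Mesa Fields fit (value 15) — 19 remain.
19 m³ left: a 19/26 share of Hill Ranch gives 26×19/26 = 19.
Total value = 81.

81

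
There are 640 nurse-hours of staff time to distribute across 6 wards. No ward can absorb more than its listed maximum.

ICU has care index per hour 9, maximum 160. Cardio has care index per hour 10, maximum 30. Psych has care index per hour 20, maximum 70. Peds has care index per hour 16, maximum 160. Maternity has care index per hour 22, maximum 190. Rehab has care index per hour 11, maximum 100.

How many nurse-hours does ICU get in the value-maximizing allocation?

Order the wards by care index per hour: Maternity 22 > Psych 20 > Peds 16 > Rehab 11 > Cardio 10 > ICU 9.
Give Maternity 190 to hit its cap of 190 → 450 left.
Psych takes 70 to reach its cap of 70 → 380 left.
Peds: +160 to 160 (cap) → 220 left.
Rehab takes 100 to reach its cap of 100 → 120 left.
Cardio: +30 to 30 (cap) → 90 left.
ICU: +90 (room for 160) → 90. Pool exhausted.

90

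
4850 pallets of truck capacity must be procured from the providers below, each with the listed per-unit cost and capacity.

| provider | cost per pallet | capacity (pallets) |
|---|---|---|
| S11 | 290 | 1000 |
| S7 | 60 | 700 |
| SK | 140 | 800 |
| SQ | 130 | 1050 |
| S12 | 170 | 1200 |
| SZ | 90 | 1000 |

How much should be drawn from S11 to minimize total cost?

100

Cheapest first:
Take 700 from S7 at 60 → need 4150 more.
SZ (90): use full 1000 → 3150 pallets to go.
SQ (130): use full 1050 → 2100 pallets to go.
SK (140): use full 800 → 1300 pallets to go.
Take 1200 from S12 at 170 → need 100 more.
Take 100 from S11 at 290 to finish.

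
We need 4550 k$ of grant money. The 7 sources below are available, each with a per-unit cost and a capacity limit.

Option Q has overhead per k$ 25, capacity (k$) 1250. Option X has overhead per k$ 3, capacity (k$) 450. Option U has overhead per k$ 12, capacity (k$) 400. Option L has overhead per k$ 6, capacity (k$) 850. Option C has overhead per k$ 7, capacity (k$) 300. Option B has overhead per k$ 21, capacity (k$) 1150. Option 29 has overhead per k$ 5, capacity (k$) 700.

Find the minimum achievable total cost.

58500

Cheapest first:
Option X at 3: take all 450 k$ → 4100 still needed.
Option 29 (5): use full 700 → 3400 k$ to go.
Option L at 6: take all 850 k$ → 2550 still needed.
Option C at 7: take all 300 k$ → 2250 still needed.
Take 400 from Option U at 12 → need 1850 more.
Take 1150 from Option B at 21 → need 700 more.
Take 700 from Option Q at 25 to finish.
Cost = 450×3 + 700×5 + 850×6 + 300×7 + 400×12 + 1150×21 + 700×25 = 58500.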